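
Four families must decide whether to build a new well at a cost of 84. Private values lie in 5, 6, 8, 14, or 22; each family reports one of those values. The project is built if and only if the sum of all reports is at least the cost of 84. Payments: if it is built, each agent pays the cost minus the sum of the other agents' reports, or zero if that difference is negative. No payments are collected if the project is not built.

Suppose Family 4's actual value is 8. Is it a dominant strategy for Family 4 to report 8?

Yes

Check each profile of the others' reports and compare truth against every alternative report.
Others report (5, 5, 5): truth gives 0, best alternative gives 0.
Others report (5, 5, 6): truth gives 0, best alternative gives 0.
Others report (5, 5, 8): truth gives 0, best alternative gives 0.
Others report (5, 5, 14): truth gives 0, best alternative gives 0.
Others report (5, 5, 22): truth gives 0, best alternative gives 0.
Others report (5, 6, 5): truth gives 0, best alternative gives 0.
(Remaining 119 profiles checked similarly; truth is weakly best in each.)
In every case the truthful report is at least as good as any alternative, so it is a dominant strategy.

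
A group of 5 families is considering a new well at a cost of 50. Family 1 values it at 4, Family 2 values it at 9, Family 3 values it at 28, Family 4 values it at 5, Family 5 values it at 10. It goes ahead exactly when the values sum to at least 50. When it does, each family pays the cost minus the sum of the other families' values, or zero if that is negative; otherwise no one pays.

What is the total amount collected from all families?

29

Total value 56 ≥ cost 50, so it is built.
Family 1: others sum to 52; max(0, 50 - 52) = 0.
Family 2: others sum to 47; max(0, 50 - 47) = 3.
Family 3: others sum to 28; max(0, 50 - 28) = 22.
Family 4: others sum to 51; max(0, 50 - 51) = 0.
Family 5: others sum to 46; max(0, 50 - 46) = 4.
Total collected = 0 + 3 + 22 + 0 + 4 = 29.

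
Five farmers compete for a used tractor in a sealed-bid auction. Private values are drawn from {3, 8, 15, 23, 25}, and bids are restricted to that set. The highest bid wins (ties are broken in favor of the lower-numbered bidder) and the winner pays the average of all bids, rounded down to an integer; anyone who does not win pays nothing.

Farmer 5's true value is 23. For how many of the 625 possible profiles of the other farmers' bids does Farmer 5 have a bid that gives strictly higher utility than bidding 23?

Others bid (3, 3, 3, 3): truth gives 16; bid 8 gives 19 > 16. Violating.
Others bid (3, 3, 3, 8): truth gives 15; bid 15 gives 17 > 15. Violating.
Others bid (3, 3, 3, 23): truth gives 0; bid 25 gives 12 > 0. Violating.
Others bid (3, 3, 8, 3): truth gives 15; bid 15 gives 17 > 15. Violating.
Others bid (3, 3, 3, 15): truth gives 14; no alternative beats it.
Others bid (3, 3, 3, 25): truth gives 0; no alternative beats it.
(Checking all 625 profiles: 190 have a profitable deviation, 435 do not.)

190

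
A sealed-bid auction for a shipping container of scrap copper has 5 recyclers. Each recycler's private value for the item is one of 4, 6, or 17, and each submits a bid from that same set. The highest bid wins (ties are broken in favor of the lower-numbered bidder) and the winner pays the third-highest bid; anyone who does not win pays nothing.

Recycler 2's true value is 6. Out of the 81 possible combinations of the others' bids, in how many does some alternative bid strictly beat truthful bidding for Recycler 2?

Others bid (4, 4, 4, 17): truth gives 0; bid 17 gives 2 > 0. Violating.
Others bid (4, 4, 17, 4): truth gives 0; bid 17 gives 2 > 0. Violating.
Others bid (4, 17, 4, 4): truth gives 0; bid 17 gives 2 > 0. Violating.
Others bid (6, 4, 4, 4): truth gives 0; bid 17 gives 2 > 0. Violating.
Others bid (4, 4, 4, 4): truth gives 2; no alternative beats it.
Others bid (4, 4, 4, 6): truth gives 2; no alternative beats it.
(Checking all 81 profiles: 4 have a profitable deviation, 77 do not.)

4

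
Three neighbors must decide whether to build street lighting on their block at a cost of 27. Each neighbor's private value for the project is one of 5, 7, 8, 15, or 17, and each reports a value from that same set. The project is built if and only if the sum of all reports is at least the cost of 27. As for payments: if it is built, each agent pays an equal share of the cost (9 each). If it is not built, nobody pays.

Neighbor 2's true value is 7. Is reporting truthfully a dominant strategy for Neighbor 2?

No

Consider the case where Neighbor 1 reports 5 and Neighbor 3 reports 15.
Truthful report 7: project built, pays 9, utility 7 - 9 = -2.
Report 5 instead: project not built, utility 0.
Since 0 > -2, reporting 5 is strictly better here, so truthful reporting is not dominant.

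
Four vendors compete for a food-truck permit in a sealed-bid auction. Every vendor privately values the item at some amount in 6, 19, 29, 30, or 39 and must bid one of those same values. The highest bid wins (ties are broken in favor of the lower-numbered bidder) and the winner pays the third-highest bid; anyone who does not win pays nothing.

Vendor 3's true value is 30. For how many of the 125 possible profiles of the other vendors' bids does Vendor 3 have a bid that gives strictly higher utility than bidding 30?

27

Others bid (6, 6, 39): truth gives 0; bid 39 gives 24 > 0. Violating.
Others bid (6, 19, 39): truth gives 0; bid 39 gives 11 > 0. Violating.
Others bid (6, 29, 39): truth gives 0; bid 39 gives 1 > 0. Violating.
Others bid (6, 30, 6): truth gives 0; bid 39 gives 24 > 0. Violating.
Others bid (6, 6, 6): truth gives 24; no alternative beats it.
Others bid (6, 6, 19): truth gives 24; no alternative beats it.
(Checking all 125 profiles: 27 have a profitable deviation, 98 do not.)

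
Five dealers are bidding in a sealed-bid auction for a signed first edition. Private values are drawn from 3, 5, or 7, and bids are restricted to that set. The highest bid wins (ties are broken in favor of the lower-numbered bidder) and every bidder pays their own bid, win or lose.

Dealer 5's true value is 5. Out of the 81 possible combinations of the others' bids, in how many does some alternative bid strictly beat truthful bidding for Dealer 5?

80

Others bid (3, 3, 3, 5): truth gives -5; bid 7 gives -2 > -5. Violating.
Others bid (3, 3, 3, 7): truth gives -5; bid 3 gives -3 > -5. Violating.
Others bid (3, 3, 5, 3): truth gives -5; bid 7 gives -2 > -5. Violating.
Others bid (3, 3, 5, 5): truth gives -5; bid 7 gives -2 > -5. Violating.
Others bid (3, 3, 3, 3): truth gives 0; no alternative beats it.
(Checking all 81 profiles: 80 have a profitable deviation, 1 does not.)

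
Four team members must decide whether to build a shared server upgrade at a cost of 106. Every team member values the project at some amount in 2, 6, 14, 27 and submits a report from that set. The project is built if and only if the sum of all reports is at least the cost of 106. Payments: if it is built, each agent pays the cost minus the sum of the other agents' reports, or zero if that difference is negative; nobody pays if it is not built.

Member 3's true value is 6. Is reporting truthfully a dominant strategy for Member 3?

Check each profile of the others' reports and compare truth against every alternative report.
Others report (2, 2, 2): truth gives 0, best alternative gives 0.
Others report (2, 2, 6): truth gives 0, best alternative gives 0.
Others report (2, 2, 14): truth gives 0, best alternative gives 0.
Others report (2, 2, 27): truth gives 0, best alternative gives 0.
Others report (2, 6, 2): truth gives 0, best alternative gives 0.
Others report (2, 6, 6): truth gives 0, best alternative gives 0.
(Remaining 58 profiles checked similarly; truth is weakly best in each.)
In every case the truthful report is at least as good as any alternative, so it is a dominant strategy.

Yes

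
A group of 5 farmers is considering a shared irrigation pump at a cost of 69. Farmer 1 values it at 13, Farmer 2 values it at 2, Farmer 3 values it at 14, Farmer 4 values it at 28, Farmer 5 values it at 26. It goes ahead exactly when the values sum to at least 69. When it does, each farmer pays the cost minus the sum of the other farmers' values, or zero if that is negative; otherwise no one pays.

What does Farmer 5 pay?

Total value 83 ≥ cost 69, so the project is built.
The other farmers' values sum to 57.
Cost minus that sum is 69 - 57 = 12.

12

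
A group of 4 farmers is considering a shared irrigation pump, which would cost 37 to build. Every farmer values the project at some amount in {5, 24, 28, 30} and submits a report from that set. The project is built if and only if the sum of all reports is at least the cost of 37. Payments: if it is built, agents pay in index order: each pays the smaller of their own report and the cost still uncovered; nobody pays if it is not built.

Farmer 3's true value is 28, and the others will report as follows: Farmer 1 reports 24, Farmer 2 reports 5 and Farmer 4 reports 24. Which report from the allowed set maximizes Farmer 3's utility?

Report 5: project built, pays 5, utility 28 - 5 = 23.
Report 24: project built, pays 8, utility 28 - 8 = 20.
Report 28: project built, pays 8, utility 28 - 8 = 20.
Report 30: project built, pays 8, utility 28 - 8 = 20.
The best choice is 5 with utility 23.

5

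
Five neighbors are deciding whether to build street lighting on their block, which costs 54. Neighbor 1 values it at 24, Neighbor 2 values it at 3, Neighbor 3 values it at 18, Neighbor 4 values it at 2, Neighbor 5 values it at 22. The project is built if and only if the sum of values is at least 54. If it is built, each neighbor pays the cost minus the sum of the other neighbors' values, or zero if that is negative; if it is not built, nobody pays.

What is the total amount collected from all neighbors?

19

Total value 69 ≥ cost 54, so it is built.
Neighbor 1: others sum to 45; max(0, 54 - 45) = 9.
Neighbor 2: others sum to 66; max(0, 54 - 66) = 0.
Neighbor 3: others sum to 51; max(0, 54 - 51) = 3.
Neighbor 4: others sum to 67; max(0, 54 - 67) = 0.
Neighbor 5: others sum to 47; max(0, 54 - 47) = 7.
Total collected = 9 + 0 + 3 + 0 + 7 = 19.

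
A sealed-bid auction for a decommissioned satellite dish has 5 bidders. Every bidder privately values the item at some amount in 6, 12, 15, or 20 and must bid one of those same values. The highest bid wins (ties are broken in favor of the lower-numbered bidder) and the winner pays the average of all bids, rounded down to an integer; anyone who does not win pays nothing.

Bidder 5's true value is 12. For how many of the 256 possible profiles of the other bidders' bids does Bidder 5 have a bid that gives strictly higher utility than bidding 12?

30

Others bid (6, 6, 6, 12): truth gives 0; bid 15 gives 3 > 0. Violating.
Others bid (6, 6, 6, 15): truth gives 0; bid 20 gives 2 > 0. Violating.
Others bid (6, 6, 12, 6): truth gives 0; bid 15 gives 3 > 0. Violating.
Others bid (6, 6, 12, 12): truth gives 0; bid 15 gives 2 > 0. Violating.
Others bid (6, 6, 6, 6): truth gives 5; no alternative beats it.
Others bid (6, 6, 6, 20): truth gives 0; no alternative beats it.
(Checking all 256 profiles: 30 have a profitable deviation, 226 do not.)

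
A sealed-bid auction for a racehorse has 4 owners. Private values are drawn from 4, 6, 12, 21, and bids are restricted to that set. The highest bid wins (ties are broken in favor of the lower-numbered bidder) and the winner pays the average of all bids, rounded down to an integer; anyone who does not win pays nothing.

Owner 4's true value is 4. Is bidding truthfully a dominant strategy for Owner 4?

Yes

Check each profile of the others' bids and compare truth against every alternative bid.
Others bid (4, 4, 4): truth gives 0, best alternative gives 0.
Others bid (4, 4, 6): truth gives 0, best alternative gives 0.
Others bid (4, 4, 12): truth gives 0, best alternative gives 0.
Others bid (4, 4, 21): truth gives 0, best alternative gives 0.
Others bid (4, 6, 4): truth gives 0, best alternative gives 0.
Others bid (4, 6, 6): truth gives 0, best alternative gives 0.
(Remaining 58 profiles checked similarly; truth is weakly best in each.)
In every case the truthful bid is at least as good as any alternative, so it is a dominant strategy.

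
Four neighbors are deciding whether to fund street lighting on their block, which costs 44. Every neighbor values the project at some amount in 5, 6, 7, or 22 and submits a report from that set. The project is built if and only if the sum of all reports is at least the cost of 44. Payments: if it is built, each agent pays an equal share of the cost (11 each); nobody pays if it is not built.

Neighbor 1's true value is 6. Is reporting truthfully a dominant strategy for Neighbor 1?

Yes

Check each profile of the others' reports and compare truth against every alternative report.
Others report (5, 22, 22): truth gives -5, best alternative gives -5.
Others report (6, 22, 22): truth gives -5, best alternative gives -5.
Others report (7, 22, 22): truth gives -5, best alternative gives -5.
Others report (22, 5, 22): truth gives -5, best alternative gives -5.
Others report (22, 6, 22): truth gives -5, best alternative gives -5.
Others report (22, 7, 22): truth gives -5, best alternative gives -5.
(Remaining 58 profiles checked similarly; truth is weakly best in each.)
In every case the truthful report is at least as good as any alternative, so it is a dominant strategy.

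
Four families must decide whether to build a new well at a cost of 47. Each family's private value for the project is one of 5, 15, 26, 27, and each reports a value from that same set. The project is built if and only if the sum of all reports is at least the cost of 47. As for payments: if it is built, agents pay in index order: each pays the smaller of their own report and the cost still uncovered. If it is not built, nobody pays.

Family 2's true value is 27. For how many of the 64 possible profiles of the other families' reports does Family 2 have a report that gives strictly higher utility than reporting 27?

Others report (5, 5, 15): truth gives 0; report 26 gives 1 > 0. Violating.
Others report (5, 5, 26): truth gives 0; report 15 gives 12 > 0. Violating.
Others report (5, 5, 27): truth gives 0; report 15 gives 12 > 0. Violating.
Others report (5, 15, 5): truth gives 0; report 26 gives 1 > 0. Violating.
Others report (5, 5, 5): truth gives 0; no alternative beats it.
(Checking all 64 profiles: 63 have a profitable deviation, 1 does not.)

63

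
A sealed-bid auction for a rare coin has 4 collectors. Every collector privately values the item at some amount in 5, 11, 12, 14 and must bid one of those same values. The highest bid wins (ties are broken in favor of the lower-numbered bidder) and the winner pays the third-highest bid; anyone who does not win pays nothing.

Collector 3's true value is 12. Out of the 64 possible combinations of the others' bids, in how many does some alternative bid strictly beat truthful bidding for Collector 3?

Others bid (5, 5, 14): truth gives 0; bid 14 gives 7 > 0. Violating.
Others bid (5, 11, 14): truth gives 0; bid 14 gives 1 > 0. Violating.
Others bid (5, 12, 5): truth gives 0; bid 14 gives 7 > 0. Violating.
Others bid (5, 12, 11): truth gives 0; bid 14 gives 1 > 0. Violating.
Others bid (5, 5, 5): truth gives 7; no alternative beats it.
Others bid (5, 5, 11): truth gives 7; no alternative beats it.
(Checking all 64 profiles: 12 have a profitable deviation, 52 do not.)

12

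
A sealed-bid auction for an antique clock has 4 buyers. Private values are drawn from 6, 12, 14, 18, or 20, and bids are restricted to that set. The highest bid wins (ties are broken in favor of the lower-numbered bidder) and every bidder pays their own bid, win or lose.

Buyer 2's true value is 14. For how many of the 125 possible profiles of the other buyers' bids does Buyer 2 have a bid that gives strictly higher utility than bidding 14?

111

Others bid (6, 6, 6): truth gives 0; bid 12 gives 2 > 0. Violating.
Others bid (6, 6, 12): truth gives 0; bid 12 gives 2 > 0. Violating.
Others bid (6, 6, 18): truth gives -14; bid 18 gives -4 > -14. Violating.
Others bid (6, 6, 20): truth gives -14; bid 6 gives -6 > -14. Violating.
Others bid (6, 6, 14): truth gives 0; no alternative beats it.
Others bid (6, 12, 14): truth gives 0; no alternative beats it.
(Checking all 125 profiles: 111 have a profitable deviation, 14 do not.)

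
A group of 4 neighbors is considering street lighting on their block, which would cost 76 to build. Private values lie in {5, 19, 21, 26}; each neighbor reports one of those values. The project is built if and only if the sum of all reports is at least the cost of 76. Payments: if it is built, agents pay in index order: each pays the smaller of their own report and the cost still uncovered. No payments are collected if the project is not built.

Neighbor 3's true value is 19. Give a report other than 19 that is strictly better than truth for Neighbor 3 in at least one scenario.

Suppose Neighbor 1 reports 19, Neighbor 2 reports 26 and Neighbor 4 reports 26.
Report 19: project built, pays 19, utility 19 - 19 = 0.
Report 5: project built, pays 5, utility 19 - 5 = 14.
So reporting 5 beats truth here (14 > 0).

5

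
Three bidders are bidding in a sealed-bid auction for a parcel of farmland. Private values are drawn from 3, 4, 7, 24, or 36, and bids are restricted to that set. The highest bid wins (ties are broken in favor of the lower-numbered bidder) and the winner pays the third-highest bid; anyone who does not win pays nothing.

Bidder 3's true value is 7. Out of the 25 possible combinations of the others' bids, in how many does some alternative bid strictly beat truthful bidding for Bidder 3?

8

Others bid (3, 7): truth gives 0; bid 24 gives 4 > 0. Violating.
Others bid (3, 24): truth gives 0; bid 36 gives 4 > 0. Violating.
Others bid (4, 7): truth gives 0; bid 24 gives 3 > 0. Violating.
Others bid (4, 24): truth gives 0; bid 36 gives 3 > 0. Violating.
Others bid (3, 3): truth gives 4; no alternative beats it.
Others bid (3, 4): truth gives 4; no alternative beats it.
(Checking all 25 profiles: 8 have a profitable deviation, 17 do not.)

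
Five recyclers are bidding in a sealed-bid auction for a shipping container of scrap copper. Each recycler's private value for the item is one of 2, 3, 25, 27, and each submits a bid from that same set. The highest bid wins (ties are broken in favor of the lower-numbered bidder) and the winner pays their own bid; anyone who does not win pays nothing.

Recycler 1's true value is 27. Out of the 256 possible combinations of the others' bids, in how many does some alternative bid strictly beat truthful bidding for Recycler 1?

Others bid (2, 2, 2, 2): truth gives 0; bid 2 gives 25 > 0. Violating.
Others bid (2, 2, 2, 3): truth gives 0; bid 3 gives 24 > 0. Violating.
Others bid (2, 2, 2, 25): truth gives 0; bid 25 gives 2 > 0. Violating.
Others bid (2, 2, 3, 2): truth gives 0; bid 3 gives 24 > 0. Violating.
Others bid (2, 2, 2, 27): truth gives 0; no alternative beats it.
Others bid (2, 2, 3, 27): truth gives 0; no alternative beats it.
(Checking all 256 profiles: 81 have a profitable deviation, 175 do not.)

81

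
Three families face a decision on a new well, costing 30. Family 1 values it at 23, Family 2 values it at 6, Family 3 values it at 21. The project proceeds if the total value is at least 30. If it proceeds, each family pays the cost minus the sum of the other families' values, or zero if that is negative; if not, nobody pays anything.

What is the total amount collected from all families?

4

Total value 50 ≥ cost 30, so it is built.
Family 1: others sum to 27; max(0, 30 - 27) = 3.
Family 2: others sum to 44; max(0, 30 - 44) = 0.
Family 3: others sum to 29; max(0, 30 - 29) = 1.
Total collected = 3 + 0 + 1 = 4.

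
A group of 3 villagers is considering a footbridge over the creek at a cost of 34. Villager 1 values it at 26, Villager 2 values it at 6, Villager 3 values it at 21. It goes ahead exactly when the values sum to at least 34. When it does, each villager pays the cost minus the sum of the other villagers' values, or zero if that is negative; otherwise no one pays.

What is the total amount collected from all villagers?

9

Total value 53 ≥ cost 34, so it is built.
Villager 1: others sum to 27; max(0, 34 - 27) = 7.
Villager 2: others sum to 47; max(0, 34 - 47) = 0.
Villager 3: others sum to 32; max(0, 34 - 32) = 2.
Total collected = 7 + 0 + 2 = 9.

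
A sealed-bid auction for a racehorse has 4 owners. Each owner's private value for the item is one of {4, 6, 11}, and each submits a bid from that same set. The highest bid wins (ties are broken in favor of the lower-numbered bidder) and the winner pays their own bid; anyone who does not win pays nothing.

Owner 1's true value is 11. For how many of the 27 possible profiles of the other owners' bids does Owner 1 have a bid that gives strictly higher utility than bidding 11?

8

Others bid (4, 4, 4): truth gives 0; bid 4 gives 7 > 0. Violating.
Others bid (4, 4, 6): truth gives 0; bid 6 gives 5 > 0. Violating.
Others bid (4, 6, 4): truth gives 0; bid 6 gives 5 > 0. Violating.
Others bid (4, 6, 6): truth gives 0; bid 6 gives 5 > 0. Violating.
Others bid (4, 4, 11): truth gives 0; no alternative beats it.
Others bid (4, 6, 11): truth gives 0; no alternative beats it.
(Checking all 27 profiles: 8 have a profitable deviation, 19 do not.)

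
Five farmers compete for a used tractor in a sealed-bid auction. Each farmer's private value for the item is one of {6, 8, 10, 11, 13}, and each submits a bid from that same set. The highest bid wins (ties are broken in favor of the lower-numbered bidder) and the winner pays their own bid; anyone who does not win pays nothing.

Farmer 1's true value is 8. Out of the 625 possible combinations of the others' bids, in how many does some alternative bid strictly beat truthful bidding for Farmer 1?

Others bid (6, 6, 6, 6): truth gives 0; bid 6 gives 2 > 0. Violating.
Others bid (6, 6, 6, 8): truth gives 0; no alternative beats it.
Others bid (6, 6, 6, 10): truth gives 0; no alternative beats it.
(Checking all 625 profiles: 1 has a profitable deviation, 624 do not.)

1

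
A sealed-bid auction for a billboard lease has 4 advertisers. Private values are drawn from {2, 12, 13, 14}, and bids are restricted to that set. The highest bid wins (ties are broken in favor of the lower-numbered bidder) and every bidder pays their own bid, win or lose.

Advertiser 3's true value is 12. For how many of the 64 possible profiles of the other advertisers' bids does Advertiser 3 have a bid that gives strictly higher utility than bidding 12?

Others bid (2, 2, 13): truth gives -12; bid 13 gives -1 > -12. Violating.
Others bid (2, 2, 14): truth gives -12; bid 2 gives -2 > -12. Violating.
Others bid (2, 12, 2): truth gives -12; bid 13 gives -1 > -12. Violating.
Others bid (2, 12, 12): truth gives -12; bid 13 gives -1 > -12. Violating.
Others bid (2, 2, 2): truth gives 0; no alternative beats it.
Others bid (2, 2, 12): truth gives 0; no alternative beats it.
(Checking all 64 profiles: 62 have a profitable deviation, 2 do not.)

62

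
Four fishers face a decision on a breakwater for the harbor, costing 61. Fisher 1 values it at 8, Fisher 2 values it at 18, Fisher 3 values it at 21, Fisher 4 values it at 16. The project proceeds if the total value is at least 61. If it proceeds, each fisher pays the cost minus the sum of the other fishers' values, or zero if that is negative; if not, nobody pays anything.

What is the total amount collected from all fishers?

55

Total value 63 ≥ cost 61, so it is built.
Fisher 1: others sum to 55; max(0, 61 - 55) = 6.
Fisher 2: others sum to 45; max(0, 61 - 45) = 16.
Fisher 3: others sum to 42; max(0, 61 - 42) = 19.
Fisher 4: others sum to 47; max(0, 61 - 47) = 14.
Total collected = 6 + 16 + 19 + 14 = 55.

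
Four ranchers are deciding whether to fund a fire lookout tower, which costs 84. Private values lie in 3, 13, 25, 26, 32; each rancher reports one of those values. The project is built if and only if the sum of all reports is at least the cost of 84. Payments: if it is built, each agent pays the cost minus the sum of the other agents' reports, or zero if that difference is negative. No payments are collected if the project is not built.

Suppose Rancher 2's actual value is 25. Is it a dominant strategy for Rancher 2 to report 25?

Check each profile of the others' reports and compare truth against every alternative report.
Others report (25, 32, 32): truth gives 25, best alternative gives 25.
Others report (26, 26, 32): truth gives 25, best alternative gives 25.
Others report (26, 32, 26): truth gives 25, best alternative gives 25.
Others report (26, 32, 32): truth gives 25, best alternative gives 25.
Others report (32, 25, 32): truth gives 25, best alternative gives 25.
Others report (32, 26, 26): truth gives 25, best alternative gives 25.
(Remaining 119 profiles checked similarly; truth is weakly best in each.)
In every case the truthful report is at least as good as any alternative, so it is a dominant strategy.

Yes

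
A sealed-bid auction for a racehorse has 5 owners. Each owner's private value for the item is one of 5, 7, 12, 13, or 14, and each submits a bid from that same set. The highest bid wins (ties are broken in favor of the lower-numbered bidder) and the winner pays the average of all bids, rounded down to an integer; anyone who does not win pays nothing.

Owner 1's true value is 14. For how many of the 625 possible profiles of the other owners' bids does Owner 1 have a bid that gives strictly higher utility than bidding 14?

Others bid (5, 5, 5, 5): truth gives 8; bid 5 gives 9 > 8. Violating.
Others bid (5, 5, 5, 7): truth gives 7; bid 7 gives 9 > 7. Violating.
Others bid (5, 5, 5, 12): truth gives 6; bid 12 gives 7 > 6. Violating.
Others bid (5, 5, 7, 5): truth gives 7; bid 7 gives 9 > 7. Violating.
Others bid (5, 5, 5, 13): truth gives 6; no alternative beats it.
Others bid (5, 5, 5, 14): truth gives 6; no alternative beats it.
(Checking all 625 profiles: 62 have a profitable deviation, 563 do not.)

62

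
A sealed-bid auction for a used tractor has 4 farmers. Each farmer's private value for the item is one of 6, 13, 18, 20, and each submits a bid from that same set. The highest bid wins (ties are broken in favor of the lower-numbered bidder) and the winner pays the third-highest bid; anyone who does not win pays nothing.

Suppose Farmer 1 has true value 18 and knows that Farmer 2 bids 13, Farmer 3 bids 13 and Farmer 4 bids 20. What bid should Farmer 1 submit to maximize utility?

20

Bid 6: loses, pays 0, utility 0.
Bid 13: loses, pays 0, utility 0.
Bid 18: loses, pays 0, utility 0.
Bid 20: wins, pays 13, utility 18 - 13 = 5.
The best choice is 20 with utility 5.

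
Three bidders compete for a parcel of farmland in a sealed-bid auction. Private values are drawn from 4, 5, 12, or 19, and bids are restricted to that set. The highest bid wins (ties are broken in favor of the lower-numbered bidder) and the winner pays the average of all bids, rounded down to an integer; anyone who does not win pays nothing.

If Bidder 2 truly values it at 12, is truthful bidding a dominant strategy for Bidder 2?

Consider the case where Bidder 1 bids 4 and Bidder 3 bids 4.
Truthful bid 12: wins, pays 6, utility 12 - 6 = 6.
Bid 5 instead: wins, pays 4, utility 12 - 4 = 8.
Since 8 > 6, bidding 5 is strictly better here, so truthful bidding is not dominant.

No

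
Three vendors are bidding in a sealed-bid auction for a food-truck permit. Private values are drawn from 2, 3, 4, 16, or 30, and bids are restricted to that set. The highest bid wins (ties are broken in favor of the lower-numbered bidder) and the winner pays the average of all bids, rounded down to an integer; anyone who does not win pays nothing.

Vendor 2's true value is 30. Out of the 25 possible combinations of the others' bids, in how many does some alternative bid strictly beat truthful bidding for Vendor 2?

Others bid (2, 2): truth gives 19; bid 3 gives 28 > 19. Violating.
Others bid (2, 3): truth gives 19; bid 3 gives 28 > 19. Violating.
Others bid (2, 4): truth gives 18; bid 4 gives 27 > 18. Violating.
Others bid (2, 16): truth gives 14; bid 16 gives 19 > 14. Violating.
Others bid (2, 30): truth gives 10; no alternative beats it.
Others bid (3, 30): truth gives 9; no alternative beats it.
(Checking all 25 profiles: 12 have a profitable deviation, 13 do not.)

12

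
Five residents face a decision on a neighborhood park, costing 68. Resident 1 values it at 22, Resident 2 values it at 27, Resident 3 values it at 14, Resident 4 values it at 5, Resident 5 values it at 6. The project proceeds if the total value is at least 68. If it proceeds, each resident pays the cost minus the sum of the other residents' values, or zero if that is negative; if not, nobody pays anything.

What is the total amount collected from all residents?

Total value 74 ≥ cost 68, so it is built.
Resident 1: others sum to 52; max(0, 68 - 52) = 16.
Resident 2: others sum to 47; max(0, 68 - 47) = 21.
Resident 3: others sum to 60; max(0, 68 - 60) = 8.
Resident 4: others sum to 69; max(0, 68 - 69) = 0.
Resident 5: others sum to 68; max(0, 68 - 68) = 0.
Total collected = 16 + 21 + 8 + 0 + 0 = 45.

45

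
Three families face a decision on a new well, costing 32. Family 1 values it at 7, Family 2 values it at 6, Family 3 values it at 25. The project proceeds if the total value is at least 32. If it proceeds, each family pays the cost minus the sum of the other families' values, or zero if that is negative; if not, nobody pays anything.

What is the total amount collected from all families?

20

Total value 38 ≥ cost 32, so it is built.
Family 1: others sum to 31; max(0, 32 - 31) = 1.
Family 2: others sum to 32; max(0, 32 - 32) = 0.
Family 3: others sum to 13; max(0, 32 - 13) = 19.
Total collected = 1 + 0 + 19 = 20.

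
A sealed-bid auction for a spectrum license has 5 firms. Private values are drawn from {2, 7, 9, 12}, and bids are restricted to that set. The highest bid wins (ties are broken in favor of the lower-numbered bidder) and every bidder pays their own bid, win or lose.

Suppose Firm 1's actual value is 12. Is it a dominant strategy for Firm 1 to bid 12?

Consider the case where Firm 2 bids 2, Firm 3 bids 2, Firm 4 bids 2 and Firm 5 bids 2.
Truthful bid 12: wins, pays 12, utility 12 - 12 = 0.
Bid 2 instead: wins, pays 2, utility 12 - 2 = 10.
Since 10 > 0, bidding 2 is strictly better here, so truthful bidding is not dominant.

No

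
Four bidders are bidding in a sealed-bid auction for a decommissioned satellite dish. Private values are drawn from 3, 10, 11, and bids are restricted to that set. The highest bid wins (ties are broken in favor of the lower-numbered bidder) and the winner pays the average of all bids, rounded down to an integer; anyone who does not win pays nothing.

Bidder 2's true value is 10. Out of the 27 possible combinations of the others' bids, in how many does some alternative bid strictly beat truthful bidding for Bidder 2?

Others bid (3, 3, 11): truth gives 0; bid 11 gives 3 > 0. Violating.
Others bid (3, 10, 11): truth gives 0; bid 11 gives 2 > 0. Violating.
Others bid (3, 11, 3): truth gives 0; bid 11 gives 3 > 0. Violating.
Others bid (3, 11, 10): truth gives 0; bid 11 gives 2 > 0. Violating.
Others bid (3, 3, 3): truth gives 6; no alternative beats it.
Others bid (3, 3, 10): truth gives 4; no alternative beats it.
(Checking all 27 profiles: 10 have a profitable deviation, 17 do not.)

10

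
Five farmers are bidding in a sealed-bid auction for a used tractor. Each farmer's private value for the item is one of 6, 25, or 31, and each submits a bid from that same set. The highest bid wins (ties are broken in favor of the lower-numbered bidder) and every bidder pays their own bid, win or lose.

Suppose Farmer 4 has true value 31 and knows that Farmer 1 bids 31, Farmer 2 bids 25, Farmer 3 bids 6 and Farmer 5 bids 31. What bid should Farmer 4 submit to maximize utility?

Bid 6: loses but pays 6, utility -6.
Bid 25: loses but pays 25, utility -25.
Bid 31: loses but pays 31, utility -31.
The best choice is 6 with utility -6.

6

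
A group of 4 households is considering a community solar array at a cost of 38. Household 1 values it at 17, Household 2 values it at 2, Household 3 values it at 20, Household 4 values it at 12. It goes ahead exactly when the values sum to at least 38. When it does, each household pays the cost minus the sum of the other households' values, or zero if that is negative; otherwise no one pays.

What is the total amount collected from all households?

Total value 51 ≥ cost 38, so it is built.
Household 1: others sum to 34; max(0, 38 - 34) = 4.
Household 2: others sum to 49; max(0, 38 - 49) = 0.
Household 3: others sum to 31; max(0, 38 - 31) = 7.
Household 4: others sum to 39; max(0, 38 - 39) = 0.
Total collected = 4 + 0 + 7 + 0 = 11.

11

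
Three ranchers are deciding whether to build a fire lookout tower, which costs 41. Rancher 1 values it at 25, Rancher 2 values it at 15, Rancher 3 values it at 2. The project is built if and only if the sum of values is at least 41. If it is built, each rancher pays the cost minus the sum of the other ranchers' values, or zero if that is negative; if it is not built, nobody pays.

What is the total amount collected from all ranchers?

Total value 42 ≥ cost 41, so it is built.
Rancher 1: others sum to 17; max(0, 41 - 17) = 24.
Rancher 2: others sum to 27; max(0, 41 - 27) = 14.
Rancher 3: others sum to 40; max(0, 41 - 40) = 1.
Total collected = 24 + 14 + 1 = 39.

39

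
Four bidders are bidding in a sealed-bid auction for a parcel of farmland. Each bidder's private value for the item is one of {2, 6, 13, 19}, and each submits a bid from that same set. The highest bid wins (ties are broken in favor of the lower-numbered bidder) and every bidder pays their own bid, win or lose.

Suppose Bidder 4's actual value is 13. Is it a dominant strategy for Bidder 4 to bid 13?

Consider the case where Bidder 1 bids 2, Bidder 2 bids 2 and Bidder 3 bids 2.
Truthful bid 13: wins, pays 13, utility 13 - 13 = 0.
Bid 6 instead: wins, pays 6, utility 13 - 6 = 7.
Since 7 > 0, bidding 6 is strictly better here, so truthful bidding is not dominant.

No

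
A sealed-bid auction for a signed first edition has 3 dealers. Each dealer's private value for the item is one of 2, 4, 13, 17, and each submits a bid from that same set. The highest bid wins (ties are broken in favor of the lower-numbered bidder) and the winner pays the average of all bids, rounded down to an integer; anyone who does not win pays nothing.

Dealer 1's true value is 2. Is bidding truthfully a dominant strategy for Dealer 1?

Check each profile of the others' bids and compare truth against every alternative bid.
Others bid (4, 4): truth gives 0, best alternative gives -2.
Others bid (2, 4): truth gives 0, best alternative gives -1.
Others bid (4, 2): truth gives 0, best alternative gives -1.
Others bid (2, 2): truth gives 0, best alternative gives 0.
Others bid (2, 13): truth gives 0, best alternative gives 0.
Others bid (2, 17): truth gives 0, best alternative gives 0.
(Remaining 10 profiles checked similarly; truth is weakly best in each.)
In every case the truthful bid is at least as good as any alternative, so it is a dominant strategy.

Yes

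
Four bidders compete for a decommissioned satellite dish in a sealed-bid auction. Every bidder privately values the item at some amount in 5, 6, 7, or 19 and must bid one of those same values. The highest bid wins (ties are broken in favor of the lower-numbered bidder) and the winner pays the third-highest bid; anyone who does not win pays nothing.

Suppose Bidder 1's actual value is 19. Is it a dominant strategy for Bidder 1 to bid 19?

Yes

Check each profile of the others' bids and compare truth against every alternative bid.
Others bid (5, 5, 19): truth gives 14, best alternative gives 0.
Others bid (5, 19, 5): truth gives 14, best alternative gives 0.
Others bid (19, 5, 5): truth gives 14, best alternative gives 0.
Others bid (5, 6, 19): truth gives 13, best alternative gives 0.
Others bid (5, 19, 6): truth gives 13, best alternative gives 0.
Others bid (6, 5, 19): truth gives 13, best alternative gives 0.
(Remaining 58 profiles checked similarly; truth is weakly best in each.)
In every case the truthful bid is at least as good as any alternative, so it is a dominant strategy.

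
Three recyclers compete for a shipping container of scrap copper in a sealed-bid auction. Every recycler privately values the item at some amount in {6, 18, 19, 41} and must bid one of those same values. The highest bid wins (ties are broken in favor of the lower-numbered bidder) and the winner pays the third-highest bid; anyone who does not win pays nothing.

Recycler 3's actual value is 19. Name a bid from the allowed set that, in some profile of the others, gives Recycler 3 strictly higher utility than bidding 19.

Suppose Recycler 1 bids 6 and Recycler 2 bids 19.
Bid 19: loses, pays 0, utility 0.
Bid 41: wins, pays 6, utility 19 - 6 = 13.
So bidding 41 beats truth here (13 > 0).

41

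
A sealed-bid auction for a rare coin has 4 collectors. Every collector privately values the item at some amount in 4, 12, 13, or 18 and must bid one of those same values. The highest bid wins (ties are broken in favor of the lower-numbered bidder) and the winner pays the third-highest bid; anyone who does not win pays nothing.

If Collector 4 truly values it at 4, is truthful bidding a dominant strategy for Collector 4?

Check each profile of the others' bids and compare truth against every alternative bid.
Others bid (4, 4, 4): truth gives 0, best alternative gives 0.
Others bid (4, 4, 12): truth gives 0, best alternative gives 0.
Others bid (4, 4, 13): truth gives 0, best alternative gives 0.
Others bid (4, 4, 18): truth gives 0, best alternative gives 0.
Others bid (4, 12, 4): truth gives 0, best alternative gives 0.
Others bid (4, 12, 12): truth gives 0, best alternative gives 0.
(Remaining 58 profiles checked similarly; truth is weakly best in each.)
In every case the truthful bid is at least as good as any alternative, so it is a dominant strategy.

Yes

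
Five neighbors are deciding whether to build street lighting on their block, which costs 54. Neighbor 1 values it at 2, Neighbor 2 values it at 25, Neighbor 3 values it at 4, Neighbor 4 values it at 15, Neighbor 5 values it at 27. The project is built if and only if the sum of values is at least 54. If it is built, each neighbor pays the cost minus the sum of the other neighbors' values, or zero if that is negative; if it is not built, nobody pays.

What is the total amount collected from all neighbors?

Total value 73 ≥ cost 54, so it is built.
Neighbor 1: others sum to 71; max(0, 54 - 71) = 0.
Neighbor 2: others sum to 48; max(0, 54 - 48) = 6.
Neighbor 3: others sum to 69; max(0, 54 - 69) = 0.
Neighbor 4: others sum to 58; max(0, 54 - 58) = 0.
Neighbor 5: others sum to 46; max(0, 54 - 46) = 8.
Total collected = 0 + 6 + 0 + 0 + 8 = 14.

14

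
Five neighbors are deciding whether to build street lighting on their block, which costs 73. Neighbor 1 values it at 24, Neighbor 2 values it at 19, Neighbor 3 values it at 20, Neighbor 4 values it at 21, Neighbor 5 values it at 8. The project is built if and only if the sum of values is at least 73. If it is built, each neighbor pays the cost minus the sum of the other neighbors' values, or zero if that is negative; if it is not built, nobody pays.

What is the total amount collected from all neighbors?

Total value 92 ≥ cost 73, so it is built.
Neighbor 1: others sum to 68; max(0, 73 - 68) = 5.
Neighbor 2: others sum to 73; max(0, 73 - 73) = 0.
Neighbor 3: others sum to 72; max(0, 73 - 72) = 1.
Neighbor 4: others sum to 71; max(0, 73 - 71) = 2.
Neighbor 5: others sum to 84; max(0, 73 - 84) = 0.
Total collected = 5 + 0 + 1 + 2 + 0 = 8.

8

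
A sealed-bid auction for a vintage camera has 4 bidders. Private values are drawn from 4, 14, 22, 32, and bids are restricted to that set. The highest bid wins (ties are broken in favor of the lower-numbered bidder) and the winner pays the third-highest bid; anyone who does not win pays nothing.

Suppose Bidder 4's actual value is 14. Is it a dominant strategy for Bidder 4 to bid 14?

Consider the case where Bidder 1 bids 4, Bidder 2 bids 4 and Bidder 3 bids 14.
Truthful bid 14: loses, pays 0, utility 0.
Bid 22 instead: wins, pays 4, utility 14 - 4 = 10.
Since 10 > 0, bidding 22 is strictly better here, so truthful bidding is not dominant.

No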